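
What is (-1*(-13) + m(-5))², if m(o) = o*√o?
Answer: 44 - 130*I*√5 ≈ 44.0 - 290.69*I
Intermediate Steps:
m(o) = o^(3/2)
(-1*(-13) + m(-5))² = (-1*(-13) + (-5)^(3/2))² = (13 - 5*I*√5)²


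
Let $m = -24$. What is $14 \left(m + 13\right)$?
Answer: $-154$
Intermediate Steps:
$14 \left(m + 13\right) = 14 \left(-24 + 13\right) = 14 \left(-11\right) = -154$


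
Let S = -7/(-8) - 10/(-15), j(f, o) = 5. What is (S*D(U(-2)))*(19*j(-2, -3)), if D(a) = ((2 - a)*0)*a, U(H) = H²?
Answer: 0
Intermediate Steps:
D(a) = 0 (D(a) = 0*a = 0)
S = 37/24 (S = -7*(-⅛) - 10*(-1/15) = 7/8 + ⅔ = 37/24 ≈ 1.5417)
(S*D(U(-2)))*(19*j(-2, -3)) = ((37/24)*0)*(19*5) = 0*95 = 0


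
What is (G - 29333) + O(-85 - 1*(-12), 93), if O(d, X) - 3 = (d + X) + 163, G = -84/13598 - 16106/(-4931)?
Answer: -977069206151/33525869 ≈ -29144.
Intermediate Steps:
G = 109297592/33525869 (G = -84*1/13598 - 16106*(-1/4931) = -42/6799 + 16106/4931 = 109297592/33525869 ≈ 3.2601)
O(d, X) = 166 + X + d (O(d, X) = 3 + ((d + X) + 163) = 3 + ((X + d) + 163) = 3 + (163 + X + d) = 166 + X + d)
(G - 29333) + O(-85 - 1*(-12), 93) = (109297592/33525869 - 29333) + (166 + 93 + (-85 - 1*(-12))) = -983305017785/33525869 + (166 + 93 + (-85 + 12)) = -983305017785/33525869 + (166 + 93 - 73) = -983305017785/33525869 + 186 = -977069206151/33525869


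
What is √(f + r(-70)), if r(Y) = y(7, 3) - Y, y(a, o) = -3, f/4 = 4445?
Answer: 3*√1983 ≈ 133.59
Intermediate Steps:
f = 17780 (f = 4*4445 = 17780)
r(Y) = -3 - Y
√(f + r(-70)) = √(17780 + (-3 - 1*(-70))) = √(17780 + (-3 + 70)) = √(17780 + 67) = √17847 = 3*√1983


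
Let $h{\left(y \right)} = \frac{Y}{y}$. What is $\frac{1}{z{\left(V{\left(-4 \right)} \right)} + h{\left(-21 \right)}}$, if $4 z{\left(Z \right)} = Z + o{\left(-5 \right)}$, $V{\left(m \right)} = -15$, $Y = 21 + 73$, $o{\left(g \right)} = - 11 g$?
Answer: $\frac{21}{116} \approx 0.18103$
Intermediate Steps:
$Y = 94$
$h{\left(y \right)} = \frac{94}{y}$
$z{\left(Z \right)} = \frac{55}{4} + \frac{Z}{4}$ ($z{\left(Z \right)} = \frac{Z - -55}{4} = \frac{Z + 55}{4} = \frac{55 + Z}{4} = \frac{55}{4} + \frac{Z}{4}$)
$\frac{1}{z{\left(V{\left(-4 \right)} \right)} + h{\left(-21 \right)}} = \frac{1}{\left(\frac{55}{4} + \frac{1}{4} \left(-15\right)\right) + \frac{94}{-21}} = \frac{1}{\left(\frac{55}{4} - \frac{15}{4}\right) + 94 \left(- \frac{1}{21}\right)} = \frac{1}{10 - \frac{94}{21}} = \frac{1}{\frac{116}{21}} = \frac{21}{116}$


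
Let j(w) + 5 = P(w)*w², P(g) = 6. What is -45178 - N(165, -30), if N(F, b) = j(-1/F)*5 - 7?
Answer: -81939992/1815 ≈ -45146.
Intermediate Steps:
j(w) = -5 + 6*w²
N(F, b) = -32 + 30/F² (N(F, b) = (-5 + 6*(-1/F)²)*5 - 7 = (-5 + 6/F²)*5 - 7 = (-25 + 30/F²) - 7 = -32 + 30/F²)
-45178 - N(165, -30) = -45178 - (-32 + 30/165²) = -45178 - (-32 + 30*(1/27225)) = -45178 - (-32 + 2/1815) = -45178 - 1*(-58078/1815) = -45178 + 58078/1815 = -81939992/1815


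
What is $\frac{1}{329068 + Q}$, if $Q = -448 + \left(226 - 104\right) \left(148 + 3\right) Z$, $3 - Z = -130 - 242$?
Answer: $\frac{1}{7236870} \approx 1.3818 \cdot 10^{-7}$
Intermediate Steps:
$Z = 375$ ($Z = 3 - \left(-130 - 242\right) = 3 - -372 = 3 + 372 = 375$)
$Q = 6907802$ ($Q = -448 + \left(226 - 104\right) \left(148 + 3\right) 375 = -448 + 122 \cdot 151 \cdot 375 = -448 + 18422 \cdot 375 = -448 + 6908250 = 6907802$)
$\frac{1}{329068 + Q} = \frac{1}{329068 + 6907802} = \frac{1}{7236870}$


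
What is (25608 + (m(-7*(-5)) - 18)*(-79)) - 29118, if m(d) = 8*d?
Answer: -24208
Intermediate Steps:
(25608 + (m(-7*(-5)) - 18)*(-79)) - 29118 = (25608 + (8*(-7*(-5)) - 18)*(-79)) - 29118 = (25608 + (8*35 - 18)*(-79)) - 29118 = (25608 + (280 - 18)*(-79)) - 29118 = (25608 + 262*(-79)) - 29118 = (25608 - 20698) - 29118 = 4910 - 29118 = -24208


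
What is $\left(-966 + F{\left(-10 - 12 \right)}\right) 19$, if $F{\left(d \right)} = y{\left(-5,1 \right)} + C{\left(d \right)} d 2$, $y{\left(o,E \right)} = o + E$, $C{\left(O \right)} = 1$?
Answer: $-19266$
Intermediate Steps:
$y{\left(o,E \right)} = E + o$
$F{\left(d \right)} = -4 + 2 d$ ($F{\left(d \right)} = \left(1 - 5\right) + 1 d 2 = -4 + 1 \cdot 2 d = -4 + 2 d$)
$\left(-966 + F{\left(-10 - 12 \right)}\right) 19 = \left(-966 + \left(-4 + 2 \left(-10 - 12\right)\right)\right) 19 = \left(-966 + \left(-4 + 2 \left(-22\right)\right)\right) 19 = \left(-966 - 48\right) 19 = \left(-1014\right) 19 = -19266$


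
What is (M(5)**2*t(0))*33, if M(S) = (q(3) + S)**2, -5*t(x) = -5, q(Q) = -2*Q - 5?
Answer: 42768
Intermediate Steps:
q(Q) = -5 - 2*Q
t(x) = 1 (t(x) = -1/5*(-5) = 1)
M(S) = (-11 + S)**2 (M(S) = ((-5 - 2*3) + S)**2 = ((-5 - 6) + S)**2 = (-11 + S)**2)
(M(5)**2*t(0))*33 = (((-11 + 5)**2)**2*1)*33 = (((-6)**2)**2*1)*33 = (36**2*1)*33 = (1296*1)*33 = 1296*33 = 42768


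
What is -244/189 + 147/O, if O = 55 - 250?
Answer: -25121/12285 ≈ -2.0449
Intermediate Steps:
O = -195
-244/189 + 147/O = -244/189 + 147/(-195) = -244*1/189 + 147*(-1/195) = -244/189 - 49/65 = -25121/12285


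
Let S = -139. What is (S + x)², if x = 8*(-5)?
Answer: 32041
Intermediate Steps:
x = -40
(S + x)² = (-139 - 40)² = (-179)² = 32041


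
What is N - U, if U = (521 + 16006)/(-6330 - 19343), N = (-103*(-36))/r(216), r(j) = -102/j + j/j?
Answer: 3427351437/487787 ≈ 7026.3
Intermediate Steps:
r(j) = 1 - 102/j (r(j) = -102/j + 1 = 1 - 102/j)
N = 133488/19 (N = (-103*(-36))/(((-102 + 216)/216)) = 3708/(((1/216)*114)) = 3708/(19/36) = 3708*(36/19) = 133488/19 ≈ 7025.7)
U = -16527/25673 (U = 16527/(-25673) = 16527*(-1/25673) = -16527/25673 ≈ -0.64375)
N - U = 133488/19 - 1*(-16527/25673) = 133488/19 + 16527/25673 = 3427351437/487787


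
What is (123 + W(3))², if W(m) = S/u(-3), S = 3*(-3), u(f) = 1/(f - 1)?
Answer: 25281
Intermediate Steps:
u(f) = 1/(-1 + f)
S = -9
W(m) = 36 (W(m) = -9/(1/(-1 - 3)) = -9/(1/(-4)) = -9/(-¼) = -9*(-4) = 36)
(123 + W(3))² = (123 + 36)² = 159² = 25281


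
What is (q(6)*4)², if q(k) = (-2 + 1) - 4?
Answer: 400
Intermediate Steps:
q(k) = -5 (q(k) = -1 - 4 = -5)
(q(6)*4)² = (-5*4)² = (-20)² = 400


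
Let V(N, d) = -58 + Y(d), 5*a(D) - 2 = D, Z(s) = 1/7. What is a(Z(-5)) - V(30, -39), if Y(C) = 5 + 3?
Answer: 353/7 ≈ 50.429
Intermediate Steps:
Y(C) = 8
Z(s) = ⅐
a(D) = ⅖ + D/5
V(N, d) = -50 (V(N, d) = -58 + 8 = -50)
a(Z(-5)) - V(30, -39) = (⅖ + (⅕)*(⅐)) - 1*(-50) = (⅖ + 1/35) + 50 = 3/7 + 50 = 353/7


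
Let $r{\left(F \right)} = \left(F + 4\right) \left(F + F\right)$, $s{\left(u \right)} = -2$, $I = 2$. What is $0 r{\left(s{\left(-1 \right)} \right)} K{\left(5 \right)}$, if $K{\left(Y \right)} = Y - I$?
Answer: $0$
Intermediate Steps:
$K{\left(Y \right)} = -2 + Y$ ($K{\left(Y \right)} = Y - 2 = -2 + Y$)
$r{\left(F \right)} = 2 F \left(4 + F\right)$ ($r{\left(F \right)} = \left(4 + F\right) 2 F = 2 F \left(4 + F\right)$)
$0 r{\left(s{\left(-1 \right)} \right)} K{\left(5 \right)} = 0 \cdot 2 \left(-2\right) \left(4 - 2\right) \left(-2 + 5\right) = 0 \cdot 2 \left(-2\right) 2 \cdot 3 = 0 \left(-8\right) 3 = 0 \cdot 3 = 0$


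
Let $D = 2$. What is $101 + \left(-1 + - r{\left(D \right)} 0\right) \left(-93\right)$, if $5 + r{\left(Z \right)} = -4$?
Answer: $194$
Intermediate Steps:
$r{\left(Z \right)} = -9$ ($r{\left(Z \right)} = -5 - 4 = -9$)
$101 + \left(-1 + - r{\left(D \right)} 0\right) \left(-93\right) = 101 + \left(-1 + \left(-1\right) \left(-9\right) 0\right) \left(-93\right) = 101 + \left(-1 + 9 \cdot 0\right) \left(-93\right) = 101 + \left(-1 + 0\right) \left(-93\right) = 101 - -93 = 101 + 93 = 194$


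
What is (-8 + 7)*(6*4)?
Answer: -24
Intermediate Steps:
(-8 + 7)*(6*4) = -1*24 = -24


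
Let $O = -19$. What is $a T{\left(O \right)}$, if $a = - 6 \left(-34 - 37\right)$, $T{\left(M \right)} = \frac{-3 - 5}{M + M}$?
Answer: $\frac{1704}{19} \approx 89.684$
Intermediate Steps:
$T{\left(M \right)} = - \frac{4}{M}$ ($T{\left(M \right)} = - \frac{8}{2 M} = - 8 \frac{1}{2 M} = - \frac{4}{M}$)
$a = 426$ ($a = \left(-6\right) \left(-71\right) = 426$)
$a T{\left(O \right)} = 426 \left(- \frac{4}{-19}\right) = 426 \left(\left(-4\right) \left(- \frac{1}{19}\right)\right) = 426 \cdot \frac{4}{19} = \frac{1704}{19}$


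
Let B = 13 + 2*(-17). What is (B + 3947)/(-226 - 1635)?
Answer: -3926/1861 ≈ -2.1096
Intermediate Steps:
B = -21 (B = 13 - 34 = -21)
(B + 3947)/(-226 - 1635) = (-21 + 3947)/(-226 - 1635) = 3926/(-1861) = 3926*(-1/1861) = -3926/1861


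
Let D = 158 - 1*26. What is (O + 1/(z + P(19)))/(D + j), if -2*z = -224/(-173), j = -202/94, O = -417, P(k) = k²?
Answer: -1221813128/380467123 ≈ -3.2113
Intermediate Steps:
D = 132 (D = 158 - 26 = 132)
j = -101/47 (j = -202*1/94 = -101/47 ≈ -2.1489)
z = -112/173 (z = -(-112)/(-173) = -(-112)*(-1)/173 = -½*224/173 = -112/173 ≈ -0.64740)
(O + 1/(z + P(19)))/(D + j) = (-417 + 1/(-112/173 + 19²))/(132 - 101/47) = (-417 + 1/(-112/173 + 361))/(6103/47) = (-417 + 1/(62341/173))*(47/6103) = (-417 + 173/62341)*(47/6103) = -25996024/62341*47/6103 = -1221813128/380467123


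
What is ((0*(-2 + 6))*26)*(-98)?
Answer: 0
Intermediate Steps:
((0*(-2 + 6))*26)*(-98) = ((0*4)*26)*(-98) = (0*26)*(-98) = 0*(-98) = 0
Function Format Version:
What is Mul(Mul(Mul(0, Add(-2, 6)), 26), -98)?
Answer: 0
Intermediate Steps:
Mul(Mul(Mul(0, Add(-2, 6)), 26), -98) = Mul(Mul(Mul(0, 4), 26), -98) = Mul(Mul(0, 26), -98) = Mul(0, -98) = 0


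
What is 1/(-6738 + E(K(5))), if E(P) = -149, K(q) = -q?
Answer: -1/6887 ≈ -0.00014520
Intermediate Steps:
1/(-6738 + E(K(5))) = 1/(-6738 - 149) = 1/(-6887) = -1/6887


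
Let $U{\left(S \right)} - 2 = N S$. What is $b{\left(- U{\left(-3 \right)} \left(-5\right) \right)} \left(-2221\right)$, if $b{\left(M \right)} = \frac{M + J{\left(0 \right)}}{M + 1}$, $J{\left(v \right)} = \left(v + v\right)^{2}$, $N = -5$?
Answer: $- \frac{188785}{86} \approx -2195.2$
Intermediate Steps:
$J{\left(v \right)} = 4 v^{2}$ ($J{\left(v \right)} = \left(2 v\right)^{2} = 4 v^{2}$)
$U{\left(S \right)} = 2 - 5 S$
$b{\left(M \right)} = \frac{M}{1 + M}$ ($b{\left(M \right)} = \frac{M + 4 \cdot 0^{2}}{M + 1} = \frac{M + 4 \cdot 0}{1 + M} = \frac{M + 0}{1 + M} = \frac{M}{1 + M}$)
$b{\left(- U{\left(-3 \right)} \left(-5\right) \right)} \left(-2221\right) = \frac{- (2 - -15) \left(-5\right)}{1 + - (2 - -15) \left(-5\right)} \left(-2221\right) = \frac{- (2 + 15) \left(-5\right)}{1 + - (2 + 15) \left(-5\right)} \left(-2221\right) = \frac{\left(-1\right) 17 \left(-5\right)}{1 + \left(-1\right) 17 \left(-5\right)} \left(-2221\right) = \frac{\left(-17\right) \left(-5\right)}{1 - -85} \left(-2221\right) = \frac{85}{1 + 85} \left(-2221\right) = \frac{85}{86} \left(-2221\right) = - \frac{188785}{86}$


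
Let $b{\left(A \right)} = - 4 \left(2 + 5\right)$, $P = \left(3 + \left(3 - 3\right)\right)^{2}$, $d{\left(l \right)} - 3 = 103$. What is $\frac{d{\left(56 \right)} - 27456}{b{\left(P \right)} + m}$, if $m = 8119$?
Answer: $- \frac{27350}{8091} \approx -3.3803$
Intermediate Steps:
$d{\left(l \right)} = 106$ ($d{\left(l \right)} = 3 + 103 = 106$)
$P = 9$ ($P = \left(3 + 0\right)^{2} = 3^{2} = 9$)
$b{\left(A \right)} = -28$ ($b{\left(A \right)} = \left(-4\right) 7 = -28$)
$\frac{d{\left(56 \right)} - 27456}{b{\left(P \right)} + m} = \frac{106 - 27456}{-28 + 8119} = - \frac{27350}{8091}$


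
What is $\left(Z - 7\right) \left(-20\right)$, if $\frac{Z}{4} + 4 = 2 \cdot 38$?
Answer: $-5620$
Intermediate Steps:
$Z = 288$ ($Z = -16 + 4 \cdot 2 \cdot 38 = -16 + 4 \cdot 76 = -16 + 304 = 288$)
$\left(Z - 7\right) \left(-20\right) = \left(288 - 7\right) \left(-20\right) = 281 \left(-20\right) = -5620$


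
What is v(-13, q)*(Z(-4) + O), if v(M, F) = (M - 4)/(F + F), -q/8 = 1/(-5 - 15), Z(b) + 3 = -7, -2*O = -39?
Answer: -1615/8 ≈ -201.88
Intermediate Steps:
O = 39/2 (O = -½*(-39) = 39/2 ≈ 19.500)
Z(b) = -10 (Z(b) = -3 - 7 = -10)
q = ⅖ (q = -8/(-5 - 15) = -8/(-20) = -8*(-1/20) = ⅖ ≈ 0.40000)
v(M, F) = (-4 + M)/(2*F) (v(M, F) = (-4 + M)/((2*F)) = (-4 + M)*(1/(2*F)) = (-4 + M)/(2*F))
v(-13, q)*(Z(-4) + O) = ((-4 - 13)/(2*(⅖)))*(-10 + 39/2) = ((½)*(5/2)*(-17))*(19/2) = -85/4*19/2 = -1615/8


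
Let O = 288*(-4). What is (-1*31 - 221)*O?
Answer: 290304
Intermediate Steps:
O = -1152
(-1*31 - 221)*O = (-1*31 - 221)*(-1152) = (-31 - 221)*(-1152) = -252*(-1152) = 290304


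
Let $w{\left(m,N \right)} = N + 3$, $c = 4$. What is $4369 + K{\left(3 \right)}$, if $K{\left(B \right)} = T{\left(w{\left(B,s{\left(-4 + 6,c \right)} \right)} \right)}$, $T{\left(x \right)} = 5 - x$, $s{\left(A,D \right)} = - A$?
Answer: $4373$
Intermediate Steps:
$w{\left(m,N \right)} = 3 + N$
$K{\left(B \right)} = 4$ ($K{\left(B \right)} = 5 - \left(3 - \left(-4 + 6\right)\right) = 5 - \left(3 - 2\right) = 5 - 1 = 4$)
$4369 + K{\left(3 \right)} = 4369 + 4 = 4373$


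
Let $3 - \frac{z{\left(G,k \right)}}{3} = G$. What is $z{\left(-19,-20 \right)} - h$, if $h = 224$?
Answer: $-158$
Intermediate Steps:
$z{\left(G,k \right)} = 9 - 3 G$
$z{\left(-19,-20 \right)} - h = \left(9 - -57\right) - 224 = \left(9 + 57\right) - 224 = 66 - 224 = -158$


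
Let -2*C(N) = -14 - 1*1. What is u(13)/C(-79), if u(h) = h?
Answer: 26/15 ≈ 1.7333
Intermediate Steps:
C(N) = 15/2 (C(N) = -(-14 - 1*1)/2 = -(-14 - 1)/2 = -1/2*(-15) = 15/2)
u(13)/C(-79) = 13/(15/2) = 13*(2/15) = 26/15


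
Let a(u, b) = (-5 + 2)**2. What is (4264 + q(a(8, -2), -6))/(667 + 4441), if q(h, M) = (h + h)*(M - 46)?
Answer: 832/1277 ≈ 0.65153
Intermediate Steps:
a(u, b) = 9 (a(u, b) = (-3)**2 = 9)
q(h, M) = 2*h*(-46 + M) (q(h, M) = (2*h)*(-46 + M) = 2*h*(-46 + M))
(4264 + q(a(8, -2), -6))/(667 + 4441) = (4264 + 2*9*(-46 - 6))/(667 + 4441) = (4264 + 2*9*(-52))/5108 = (4264 - 936)*(1/5108) = 3328*(1/5108) = 832/1277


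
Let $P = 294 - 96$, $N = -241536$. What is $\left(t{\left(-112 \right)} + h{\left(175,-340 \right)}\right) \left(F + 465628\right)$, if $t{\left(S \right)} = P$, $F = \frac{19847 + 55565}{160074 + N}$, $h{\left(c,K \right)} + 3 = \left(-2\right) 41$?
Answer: $\frac{2143096568906}{40731} \approx 5.2616 \cdot 10^{7}$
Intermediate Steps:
$h{\left(c,K \right)} = -85$ ($h{\left(c,K \right)} = -3 - 82 = -85$)
$F = - \frac{37706}{40731}$ ($F = \frac{19847 + 55565}{160074 - 241536} = \frac{75412}{-81462} = 75412 \left(- \frac{1}{81462}\right) = - \frac{37706}{40731} \approx -0.92573$)
$P = 198$
$t{\left(S \right)} = 198$
$\left(t{\left(-112 \right)} + h{\left(175,-340 \right)}\right) \left(F + 465628\right) = \left(198 - 85\right) \left(- \frac{37706}{40731} + 465628\right) = 113 \cdot \frac{18965456362}{40731} = \frac{2143096568906}{40731}$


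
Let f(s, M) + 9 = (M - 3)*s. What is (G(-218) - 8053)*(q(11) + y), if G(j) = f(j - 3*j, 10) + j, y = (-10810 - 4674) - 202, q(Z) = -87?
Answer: 82461244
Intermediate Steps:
f(s, M) = -9 + s*(-3 + M) (f(s, M) = -9 + (M - 3)*s = -9 + (-3 + M)*s = -9 + s*(-3 + M))
y = -15686 (y = -15484 - 202 = -15686)
G(j) = -9 - 13*j (G(j) = (-9 - 3*(j - 3*j) + 10*(j - 3*j)) + j = (-9 - (-6)*j + 10*(-2*j)) + j = (-9 + 6*j - 20*j) + j = (-9 - 14*j) + j = -9 - 13*j)
(G(-218) - 8053)*(q(11) + y) = ((-9 - 13*(-218)) - 8053)*(-87 - 15686) = ((-9 + 2834) - 8053)*(-15773) = (2825 - 8053)*(-15773) = -5228*(-15773) = 82461244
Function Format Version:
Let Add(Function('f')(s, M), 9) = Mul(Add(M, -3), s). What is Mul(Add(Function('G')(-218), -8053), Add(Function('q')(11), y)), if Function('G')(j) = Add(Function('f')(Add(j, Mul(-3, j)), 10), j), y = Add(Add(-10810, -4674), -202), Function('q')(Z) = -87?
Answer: 82461244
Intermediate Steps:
Function('f')(s, M) = Add(-9, Mul(s, Add(-3, M))) (Function('f')(s, M) = Add(-9, Mul(Add(M, -3), s)) = Add(-9, Mul(Add(-3, M), s)) = Add(-9, Mul(s, Add(-3, M))))
y = -15686 (y = Add(-15484, -202) = -15686)
Function('G')(j) = Add(-9, Mul(-13, j)) (Function('G')(j) = Add(Add(-9, Mul(-3, Add(j, Mul(-3, j))), Mul(10, Add(j, Mul(-3, j)))), j) = Add(Add(-9, Mul(-3, Mul(-2, j)), Mul(10, Mul(-2, j))), j) = Add(Add(-9, Mul(6, j), Mul(-20, j)), j) = Add(Add(-9, Mul(-14, j)), j) = Add(-9, Mul(-13, j)))
Mul(Add(Function('G')(-218), -8053), Add(Function('q')(11), y)) = Mul(Add(Add(-9, Mul(-13, -218)), -8053), Add(-87, -15686)) = Mul(Add(Add(-9, 2834), -8053), -15773) = Mul(Add(2825, -8053), -15773) = Mul(-5228, -15773) = 82461244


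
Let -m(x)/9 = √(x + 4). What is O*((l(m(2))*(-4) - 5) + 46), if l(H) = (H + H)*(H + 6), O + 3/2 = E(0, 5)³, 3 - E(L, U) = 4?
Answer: 19235/2 - 1080*√6 ≈ 6972.1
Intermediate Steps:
E(L, U) = -1 (E(L, U) = 3 - 1*4 = 3 - 4 = -1)
O = -5/2 (O = -3/2 + (-1)³ = -3/2 - 1 = -5/2 ≈ -2.5000)
m(x) = -9*√(4 + x) (m(x) = -9*√(x + 4) = -9*√(4 + x))
l(H) = 2*H*(6 + H) (l(H) = (2*H)*(6 + H) = 2*H*(6 + H))
O*((l(m(2))*(-4) - 5) + 46) = -5*(((2*(-9*√(4 + 2))*(6 - 9*√(4 + 2)))*(-4) - 5) + 46)/2 = -5*(((2*(-9*√6)*(6 - 9*√6))*(-4) - 5) + 46)/2 = -5*((-18*√6*(6 - 9*√6)*(-4) - 5) + 46)/2 = -5*((72*√6*(6 - 9*√6) - 5) + 46)/2 = -5*((-5 + 72*√6*(6 - 9*√6)) + 46)/2 = -5*(41 + 72*√6*(6 - 9*√6))/2 = -205/2 - 180*√6*(6 - 9*√6)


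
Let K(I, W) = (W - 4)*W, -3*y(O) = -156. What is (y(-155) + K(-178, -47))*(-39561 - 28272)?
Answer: -166123017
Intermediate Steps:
y(O) = 52 (y(O) = -1/3*(-156) = 52)
K(I, W) = W*(-4 + W) (K(I, W) = (-4 + W)*W = W*(-4 + W))
(y(-155) + K(-178, -47))*(-39561 - 28272) = (52 - 47*(-4 - 47))*(-39561 - 28272) = (52 - 47*(-51))*(-67833) = (52 + 2397)*(-67833) = 2449*(-67833) = -166123017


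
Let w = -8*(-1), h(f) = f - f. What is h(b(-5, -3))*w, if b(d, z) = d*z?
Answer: 0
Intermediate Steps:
h(f) = 0
w = 8
h(b(-5, -3))*w = 0*8 = 0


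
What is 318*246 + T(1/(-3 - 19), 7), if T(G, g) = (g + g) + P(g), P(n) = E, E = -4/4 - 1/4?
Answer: 312963/4 ≈ 78241.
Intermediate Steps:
E = -5/4 (E = -4*¼ - 1*¼ = -1 - ¼ = -5/4 ≈ -1.2500)
P(n) = -5/4
T(G, g) = -5/4 + 2*g (T(G, g) = (g + g) - 5/4 = 2*g - 5/4 = -5/4 + 2*g)
318*246 + T(1/(-3 - 19), 7) = 318*246 + (-5/4 + 2*7) = 78228 + (-5/4 + 14) = 78228 + 51/4 = 312963/4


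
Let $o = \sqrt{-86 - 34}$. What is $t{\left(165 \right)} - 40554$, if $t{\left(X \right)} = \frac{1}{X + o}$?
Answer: $\frac{- 81108 \sqrt{30} + 6691409 i}{- 165 i + 2 \sqrt{30}} \approx -40554.0 - 0.00039864 i$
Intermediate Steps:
$o = 2 i \sqrt{30}$ ($o = \sqrt{-120} = 2 i \sqrt{30} \approx 10.954 i$)
$t{\left(X \right)} = \frac{1}{X + 2 i \sqrt{30}}$
$t{\left(165 \right)} - 40554 = \frac{1}{165 + 2 i \sqrt{30}} - 40554 = -40554 + \frac{1}{165 + 2 i \sqrt{30}}$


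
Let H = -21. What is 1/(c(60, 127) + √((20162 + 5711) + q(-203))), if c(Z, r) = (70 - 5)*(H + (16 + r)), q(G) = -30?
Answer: 7930/62859057 - √25843/62859057 ≈ 0.00012360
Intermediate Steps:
c(Z, r) = -325 + 65*r (c(Z, r) = (70 - 5)*(-21 + (16 + r)) = 65*(-5 + r) = -325 + 65*r)
1/(c(60, 127) + √((20162 + 5711) + q(-203))) = 1/((-325 + 65*127) + √((20162 + 5711) - 30)) = 1/((-325 + 8255) + √(25873 - 30)) = 1/(7930 + √25843)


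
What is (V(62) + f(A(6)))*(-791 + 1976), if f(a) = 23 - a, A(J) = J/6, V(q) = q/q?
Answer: 27255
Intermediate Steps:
V(q) = 1
A(J) = J/6 (A(J) = J*(1/6) = J/6)
(V(62) + f(A(6)))*(-791 + 1976) = (1 + (23 - 6/6))*(-791 + 1976) = (1 + (23 - 1*1))*1185 = (1 + (23 - 1))*1185 = (1 + 22)*1185 = 23*1185 = 27255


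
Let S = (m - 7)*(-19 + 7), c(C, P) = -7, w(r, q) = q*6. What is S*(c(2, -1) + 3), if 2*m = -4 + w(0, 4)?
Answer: 144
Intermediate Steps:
w(r, q) = 6*q
m = 10 (m = (-4 + 6*4)/2 = (-4 + 24)/2 = (1/2)*20 = 10)
S = -36 (S = (10 - 7)*(-19 + 7) = 3*(-12) = -36)
S*(c(2, -1) + 3) = -36*(-7 + 3) = -36*(-4) = 144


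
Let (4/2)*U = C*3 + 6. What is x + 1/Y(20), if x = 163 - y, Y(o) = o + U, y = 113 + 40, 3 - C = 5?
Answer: 201/20 ≈ 10.050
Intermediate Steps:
C = -2 (C = 3 - 1*5 = 3 - 5 = -2)
U = 0 (U = (-2*3 + 6)/2 = (-6 + 6)/2 = (1/2)*0 = 0)
y = 153
Y(o) = o (Y(o) = o + 0 = o)
x = 10 (x = 163 - 1*153 = 163 - 153 = 10)
x + 1/Y(20) = 10 + 1/20 = 201/20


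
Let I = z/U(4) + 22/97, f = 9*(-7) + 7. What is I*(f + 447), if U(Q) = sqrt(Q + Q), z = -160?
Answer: 8602/97 - 15640*sqrt(2) ≈ -22030.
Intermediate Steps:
f = -56 (f = -63 + 7 = -56)
U(Q) = sqrt(2)*sqrt(Q) (U(Q) = sqrt(2*Q) = sqrt(2)*sqrt(Q))
I = 22/97 - 40*sqrt(2) (I = -160*sqrt(2)/4 + 22/97 = -40*sqrt(2) + 22/97 = 22/97 - 40*sqrt(2) ≈ -56.342)
I*(f + 447) = (22/97 - 40*sqrt(2))*(-56 + 447) = (22/97 - 40*sqrt(2))*391 = 8602/97 - 15640*sqrt(2)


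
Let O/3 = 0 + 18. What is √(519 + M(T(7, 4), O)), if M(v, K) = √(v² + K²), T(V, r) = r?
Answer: √(519 + 2*√733) ≈ 23.941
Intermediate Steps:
O = 54 (O = 3*(0 + 18) = 3*18 = 54)
M(v, K) = √(K² + v²)
√(519 + M(T(7, 4), O)) = √(519 + √(54² + 4²)) = √(519 + √(2916 + 16)) = √(519 + √2932) = √(519 + 2*√733)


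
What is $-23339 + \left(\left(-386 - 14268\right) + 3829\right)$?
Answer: $-34164$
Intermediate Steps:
$-23339 + \left(\left(-386 - 14268\right) + 3829\right) = -23339 + \left(-14654 + 3829\right) = -23339 - 10825 = -34164$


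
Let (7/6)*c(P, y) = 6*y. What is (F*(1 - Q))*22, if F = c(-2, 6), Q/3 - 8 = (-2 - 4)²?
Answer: -622512/7 ≈ -88930.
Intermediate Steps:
Q = 132 (Q = 24 + 3*(-2 - 4)² = 24 + 3*(-6)² = 24 + 3*36 = 24 + 108 = 132)
c(P, y) = 36*y/7 (c(P, y) = 6*(6*y)/7 = 36*y/7)
F = 216/7 (F = (36/7)*6 = 216/7 ≈ 30.857)
(F*(1 - Q))*22 = (216*(1 - 1*132)/7)*22 = (216*(1 - 132)/7)*22 = ((216/7)*(-131))*22 = -28296/7*22 = -622512/7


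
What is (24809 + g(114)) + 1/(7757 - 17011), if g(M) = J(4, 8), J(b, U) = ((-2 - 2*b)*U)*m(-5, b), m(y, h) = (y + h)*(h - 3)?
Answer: 230322805/9254 ≈ 24889.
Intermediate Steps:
m(y, h) = (-3 + h)*(h + y) (m(y, h) = (h + y)*(-3 + h) = (-3 + h)*(h + y))
J(b, U) = U*(-2 - 2*b)*(15 + b² - 8*b) (J(b, U) = ((-2 - 2*b)*U)*(b² - 3*b - 3*(-5) + b*(-5)) = (U*(-2 - 2*b))*(b² - 3*b + 15 - 5*b) = (U*(-2 - 2*b))*(15 + b² - 8*b) = U*(-2 - 2*b)*(15 + b² - 8*b))
g(M) = 80 (g(M) = -2*8*(1 + 4)*(15 + 4² - 8*4) = -2*8*5*(15 + 16 - 32) = -2*8*5*(-1) = 80)
(24809 + g(114)) + 1/(7757 - 17011) = (24809 + 80) + 1/(7757 - 17011) = 24889 + 1/(-9254) = 24889 - 1/9254 = 230322805/9254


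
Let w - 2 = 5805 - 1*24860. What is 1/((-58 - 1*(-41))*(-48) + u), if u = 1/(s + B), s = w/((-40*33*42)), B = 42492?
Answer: 261752837/213590321152 ≈ 0.0012255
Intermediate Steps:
w = -19053 (w = 2 + (5805 - 1*24860) = 2 + (5805 - 24860) = 2 - 19055 = -19053)
s = 2117/6160 (s = -19053/(-40*33*42) = -19053/((-1320*42)) = -19053/(-55440) = -19053*(-1/55440) = 2117/6160 ≈ 0.34367)
u = 6160/261752837 (u = 1/(2117/6160 + 42492) = 1/(261752837/6160) = 6160/261752837 ≈ 2.3534e-5)
1/((-58 - 1*(-41))*(-48) + u) = 1/((-58 - 1*(-41))*(-48) + 6160/261752837) = 1/((-58 + 41)*(-48) + 6160/261752837) = 1/(-17*(-48) + 6160/261752837) = 1/(816 + 6160/261752837) = 1/(213590321152/261752837) = 261752837/213590321152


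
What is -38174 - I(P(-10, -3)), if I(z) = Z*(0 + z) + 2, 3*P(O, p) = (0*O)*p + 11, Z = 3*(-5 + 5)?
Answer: -38176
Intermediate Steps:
Z = 0 (Z = 3*0 = 0)
P(O, p) = 11/3 (P(O, p) = ((0*O)*p + 11)/3 = (0*p + 11)/3 = (0 + 11)/3 = (⅓)*11 = 11/3)
I(z) = 2 (I(z) = 0*(0 + z) + 2 = 0*z + 2 = 0 + 2 = 2)
-38174 - I(P(-10, -3)) = -38174 - 1*2 = -38174 - 2 = -38176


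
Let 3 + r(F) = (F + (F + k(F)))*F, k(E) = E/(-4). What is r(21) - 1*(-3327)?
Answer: 16383/4 ≈ 4095.8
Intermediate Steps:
k(E) = -E/4 (k(E) = E*(-1/4) = -E/4)
r(F) = -3 + 7*F**2/4 (r(F) = -3 + (F + (F - F/4))*F = -3 + (F + 3*F/4)*F = -3 + (7*F/4)*F = -3 + 7*F**2/4)
r(21) - 1*(-3327) = (-3 + (7/4)*21**2) - 1*(-3327) = (-3 + (7/4)*441) + 3327 = (-3 + 3087/4) + 3327 = 3075/4 + 3327 = 16383/4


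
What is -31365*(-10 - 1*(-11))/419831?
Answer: -31365/419831 ≈ -0.074709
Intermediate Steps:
-31365*(-10 - 1*(-11))/419831 = -31365*(-10 + 11)*(1/419831) = -31365*1*(1/419831) = -31365*1/419831 = -31365/419831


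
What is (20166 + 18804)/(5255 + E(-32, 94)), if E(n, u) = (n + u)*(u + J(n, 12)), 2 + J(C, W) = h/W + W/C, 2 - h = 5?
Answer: 155880/43681 ≈ 3.5686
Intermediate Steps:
h = -3 (h = 2 - 1*5 = 2 - 5 = -3)
J(C, W) = -2 - 3/W + W/C (J(C, W) = -2 + (-3/W + W/C) = -2 - 3/W + W/C)
E(n, u) = (n + u)*(-9/4 + u + 12/n) (E(n, u) = (n + u)*(u + (-2 - 3/12 + 12/n)) = (n + u)*(u + (-2 - 3*1/12 + 12/n)) = (n + u)*(u + (-2 - 1/4 + 12/n)) = (n + u)*(u + (-9/4 + 12/n)) = (n + u)*(-9/4 + u + 12/n))
(20166 + 18804)/(5255 + E(-32, 94)) = (20166 + 18804)/(5255 + (12 + 94**2 - 9/4*(-32) - 9/4*94 - 32*94 + 12*94/(-32))) = 38970/(5255 + (12 + 8836 + 72 - 423/2 - 3008 + 12*94*(-1/32))) = 38970/(5255 + (12 + 8836 + 72 - 423/2 - 3008 - 141/4)) = 38970/(5255 + 22661/4) = 38970/(43681/4) = 38970*(4/43681) = 155880/43681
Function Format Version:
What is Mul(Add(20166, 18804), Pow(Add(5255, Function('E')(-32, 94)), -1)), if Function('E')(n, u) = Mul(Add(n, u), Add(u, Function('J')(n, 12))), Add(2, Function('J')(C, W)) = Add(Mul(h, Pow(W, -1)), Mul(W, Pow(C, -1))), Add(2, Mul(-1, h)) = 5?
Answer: Rational(155880, 43681) ≈ 3.5686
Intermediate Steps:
h = -3 (h = Add(2, Mul(-1, 5)) = Add(2, -5) = -3)
Function('J')(C, W) = Add(-2, Mul(-3, Pow(W, -1)), Mul(W, Pow(C, -1))) (Function('J')(C, W) = Add(-2, Add(Mul(-3, Pow(W, -1)), Mul(W, Pow(C, -1)))) = Add(-2, Mul(-3, Pow(W, -1)), Mul(W, Pow(C, -1))))
Function('E')(n, u) = Mul(Add(n, u), Add(Rational(-9, 4), u, Mul(12, Pow(n, -1)))) (Function('E')(n, u) = Mul(Add(n, u), Add(u, Add(-2, Mul(-3, Pow(12, -1)), Mul(12, Pow(n, -1))))) = Mul(Add(n, u), Add(u, Add(-2, Mul(-3, Rational(1, 12)), Mul(12, Pow(n, -1))))) = Mul(Add(n, u), Add(u, Add(-2, Rational(-1, 4), Mul(12, Pow(n, -1))))) = Mul(Add(n, u), Add(u, Add(Rational(-9, 4), Mul(12, Pow(n, -1))))) = Mul(Add(n, u), Add(Rational(-9, 4), u, Mul(12, Pow(n, -1)))))
Mul(Add(20166, 18804), Pow(Add(5255, Function('E')(-32, 94)), -1)) = Mul(Add(20166, 18804), Pow(Add(5255, Add(12, Pow(94, 2), Mul(Rational(-9, 4), -32), Mul(Rational(-9, 4), 94), Mul(-32, 94), Mul(12, 94, Pow(-32, -1)))), -1)) = Mul(38970, Pow(Add(5255, Add(12, 8836, 72, Rational(-423, 2), -3008, Mul(12, 94, Rational(-1, 32)))), -1)) = Mul(38970, Pow(Add(5255, Add(12, 8836, 72, Rational(-423, 2), -3008, Rational(-141, 4))), -1)) = Mul(38970, Pow(Add(5255, Rational(22661, 4)), -1)) = Mul(38970, Pow(Rational(43681, 4), -1)) = Mul(38970, Rational(4, 43681)) = Rational(155880, 43681)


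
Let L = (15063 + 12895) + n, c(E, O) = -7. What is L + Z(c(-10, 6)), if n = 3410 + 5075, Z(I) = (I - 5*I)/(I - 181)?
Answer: 1712814/47 ≈ 36443.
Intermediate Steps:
Z(I) = -4*I/(-181 + I) (Z(I) = (-4*I)/(-181 + I) = -4*I/(-181 + I))
n = 8485
L = 36443 (L = (15063 + 12895) + 8485 = 27958 + 8485 = 36443)
L + Z(c(-10, 6)) = 36443 - 4*(-7)/(-181 - 7) = 36443 - 4*(-7)/(-188) = 36443 - 4*(-7)*(-1/188) = 36443 - 7/47 = 1712814/47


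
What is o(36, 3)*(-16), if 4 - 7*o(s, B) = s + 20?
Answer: 832/7 ≈ 118.86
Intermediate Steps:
o(s, B) = -16/7 - s/7 (o(s, B) = 4/7 - (s + 20)/7 = 4/7 - (20 + s)/7 = 4/7 + (-20/7 - s/7) = -16/7 - s/7)
o(36, 3)*(-16) = (-16/7 - 1/7*36)*(-16) = (-16/7 - 36/7)*(-16) = -52/7*(-16) = 832/7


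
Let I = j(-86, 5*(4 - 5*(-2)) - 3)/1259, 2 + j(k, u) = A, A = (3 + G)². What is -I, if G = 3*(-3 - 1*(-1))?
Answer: -7/1259 ≈ -0.0055600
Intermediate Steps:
G = -6 (G = 3*(-3 + 1) = 3*(-2) = -6)
A = 9 (A = (3 - 6)² = (-3)² = 9)
j(k, u) = 7 (j(k, u) = -2 + 9 = 7)
I = 7/1259 ≈ 0.0055600
-I = -1*7/1259 = -7/1259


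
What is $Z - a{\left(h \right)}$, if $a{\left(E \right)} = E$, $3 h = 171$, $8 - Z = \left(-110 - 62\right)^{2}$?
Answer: $-29633$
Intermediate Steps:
$Z = -29576$ ($Z = 8 - \left(-110 - 62\right)^{2} = 8 - \left(-172\right)^{2} = 8 - 29584 = -29576$)
$h = 57$ ($h = \frac{1}{3} \cdot 171 = 57$)
$Z - a{\left(h \right)} = -29576 - 57 = -29633$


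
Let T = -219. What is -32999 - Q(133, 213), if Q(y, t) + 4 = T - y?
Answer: -32643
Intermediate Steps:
Q(y, t) = -223 - y (Q(y, t) = -4 + (-219 - y) = -223 - y)
-32999 - Q(133, 213) = -32999 - (-223 - 1*133) = -32999 - (-223 - 133) = -32999 - 1*(-356) = -32999 + 356 = -32643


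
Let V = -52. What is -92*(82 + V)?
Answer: -2760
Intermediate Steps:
-92*(82 + V) = -92*(82 - 52) = -92*30 = -2760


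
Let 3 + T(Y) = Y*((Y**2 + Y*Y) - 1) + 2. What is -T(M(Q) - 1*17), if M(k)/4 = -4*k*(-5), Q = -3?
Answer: 33948930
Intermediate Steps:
M(k) = 80*k (M(k) = 4*(-4*k*(-5)) = 4*(20*k) = 80*k)
T(Y) = -1 + Y*(-1 + 2*Y**2) (T(Y) = -3 + (Y*((Y**2 + Y*Y) - 1) + 2) = -3 + (Y*((Y**2 + Y**2) - 1) + 2) = -3 + (Y*(2*Y**2 - 1) + 2) = -3 + (Y*(-1 + 2*Y**2) + 2) = -3 + (2 + Y*(-1 + 2*Y**2)) = -1 + Y*(-1 + 2*Y**2))
-T(M(Q) - 1*17) = -(-1 - (80*(-3) - 1*17) + 2*(80*(-3) - 1*17)**3) = -(-1 - (-240 - 17) + 2*(-240 - 17)**3) = -(-1 - 1*(-257) + 2*(-257)**3) = -(-1 + 257 + 2*(-16974593)) = -(-1 + 257 - 33949186) = -1*(-33948930) = 33948930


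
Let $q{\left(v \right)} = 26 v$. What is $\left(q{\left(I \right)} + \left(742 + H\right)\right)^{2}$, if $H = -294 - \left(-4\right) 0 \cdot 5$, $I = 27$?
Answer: $1322500$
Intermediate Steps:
$H = -294$ ($H = -294 - 0 \cdot 5 = -294 - 0 = -294 + 0 = -294$)
$\left(q{\left(I \right)} + \left(742 + H\right)\right)^{2} = \left(26 \cdot 27 + \left(742 - 294\right)\right)^{2} = \left(702 + 448\right)^{2} = 1150^{2} = 1322500$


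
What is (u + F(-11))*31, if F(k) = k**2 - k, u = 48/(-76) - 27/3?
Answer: 72075/19 ≈ 3793.4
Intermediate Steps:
u = -183/19 (u = 48*(-1/76) - 27*1/3 = -12/19 - 9 = -183/19 ≈ -9.6316)
(u + F(-11))*31 = (-183/19 - 11*(-1 - 11))*31 = (-183/19 - 11*(-12))*31 = (-183/19 + 132)*31 = (2325/19)*31 = 72075/19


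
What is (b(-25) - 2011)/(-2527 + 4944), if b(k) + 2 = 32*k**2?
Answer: 17987/2417 ≈ 7.4419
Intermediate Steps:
b(k) = -2 + 32*k**2
(b(-25) - 2011)/(-2527 + 4944) = ((-2 + 32*(-25)**2) - 2011)/(-2527 + 4944) = ((-2 + 32*625) - 2011)/2417 = ((-2 + 20000) - 2011)*(1/2417) = (19998 - 2011)*(1/2417) = 17987*(1/2417) = 17987/2417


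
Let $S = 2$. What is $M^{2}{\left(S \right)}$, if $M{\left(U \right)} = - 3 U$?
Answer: $36$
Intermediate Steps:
$M^{2}{\left(S \right)} = \left(\left(-3\right) 2\right)^{2} = \left(-6\right)^{2} = 36$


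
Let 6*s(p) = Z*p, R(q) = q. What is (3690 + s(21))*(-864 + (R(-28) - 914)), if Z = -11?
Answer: -6594609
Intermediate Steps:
s(p) = -11*p/6 (s(p) = (-11*p)/6 = -11*p/6)
(3690 + s(21))*(-864 + (R(-28) - 914)) = (3690 - 11/6*21)*(-864 + (-28 - 914)) = (3690 - 77/2)*(-864 - 942) = (7303/2)*(-1806) = -6594609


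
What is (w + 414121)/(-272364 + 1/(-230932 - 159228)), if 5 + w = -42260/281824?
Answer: -1422959672562870/935880595288487 ≈ -1.5205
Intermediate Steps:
w = -362845/70456 (w = -5 - 42260/281824 = -5 - 42260*1/281824 = -5 - 10565/70456 = -362845/70456 ≈ -5.1499)
(w + 414121)/(-272364 + 1/(-230932 - 159228)) = (-362845/70456 + 414121)/(-272364 + 1/(-230932 - 159228)) = 29176946331/(70456*(-272364 + 1/(-390160))) = 29176946331/(70456*(-272364 - 1/390160)) = 29176946331/(70456*(-106265538241/390160)) = (29176946331/70456)*(-390160/106265538241) = -1422959672562870/935880595288487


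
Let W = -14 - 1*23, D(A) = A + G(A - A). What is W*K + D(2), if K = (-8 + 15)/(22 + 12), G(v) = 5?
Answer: -21/34 ≈ -0.61765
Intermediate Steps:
K = 7/34 ≈ 0.20588
D(A) = 5 + A (D(A) = A + 5 = 5 + A)
W = -37 (W = -14 - 23 = -37)
W*K + D(2) = -37*7/34 + (5 + 2) = -259/34 + 7 = -21/34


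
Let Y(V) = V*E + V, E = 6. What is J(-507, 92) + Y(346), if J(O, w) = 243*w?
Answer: 24778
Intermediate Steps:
Y(V) = 7*V (Y(V) = V*6 + V = 6*V + V = 7*V)
J(-507, 92) + Y(346) = 243*92 + 7*346 = 22356 + 2422 = 24778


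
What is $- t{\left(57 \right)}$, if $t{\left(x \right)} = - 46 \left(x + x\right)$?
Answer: $5244$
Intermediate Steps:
$t{\left(x \right)} = - 92 x$ ($t{\left(x \right)} = - 46 \cdot 2 x = - 92 x$)
$- t{\left(57 \right)} = - \left(-92\right) 57 = \left(-1\right) \left(-5244\right) = 5244$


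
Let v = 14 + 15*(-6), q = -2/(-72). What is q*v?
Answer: -19/9 ≈ -2.1111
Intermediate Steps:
q = 1/36 (q = -2*(-1/72) = 1/36 ≈ 0.027778)
v = -76 (v = 14 - 90 = -76)
q*v = (1/36)*(-76) = -19/9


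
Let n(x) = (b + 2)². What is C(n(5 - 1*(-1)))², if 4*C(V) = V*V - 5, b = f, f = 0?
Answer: 121/16 ≈ 7.5625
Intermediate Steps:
b = 0
n(x) = 4 (n(x) = (0 + 2)² = 2² = 4)
C(V) = -5/4 + V²/4 (C(V) = (V*V - 5)/4 = (V² - 5)/4 = (-5 + V²)/4 = -5/4 + V²/4)
C(n(5 - 1*(-1)))² = (-5/4 + (¼)*4²)² = (-5/4 + (¼)*16)² = (-5/4 + 4)² = (11/4)² = 121/16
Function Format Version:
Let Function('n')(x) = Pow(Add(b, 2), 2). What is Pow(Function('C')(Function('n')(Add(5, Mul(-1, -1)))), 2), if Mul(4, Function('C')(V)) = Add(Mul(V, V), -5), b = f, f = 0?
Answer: Rational(121, 16) ≈ 7.5625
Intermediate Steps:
b = 0
Function('n')(x) = 4 (Function('n')(x) = Pow(Add(0, 2), 2) = Pow(2, 2) = 4)
Function('C')(V) = Add(Rational(-5, 4), Mul(Rational(1, 4), Pow(V, 2))) (Function('C')(V) = Mul(Rational(1, 4), Add(Mul(V, V), -5)) = Mul(Rational(1, 4), Add(Pow(V, 2), -5)) = Mul(Rational(1, 4), Add(-5, Pow(V, 2))) = Add(Rational(-5, 4), Mul(Rational(1, 4), Pow(V, 2))))
Pow(Function('C')(Function('n')(Add(5, Mul(-1, -1)))), 2) = Pow(Add(Rational(-5, 4), Mul(Rational(1, 4), Pow(4, 2))), 2) = Pow(Add(Rational(-5, 4), Mul(Rational(1, 4), 16)), 2) = Pow(Add(Rational(-5, 4), 4), 2) = Pow(Rational(11, 4), 2) = Rational(121, 16)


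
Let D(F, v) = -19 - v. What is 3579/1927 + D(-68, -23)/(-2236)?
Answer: 1998734/1077193 ≈ 1.8555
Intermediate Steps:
3579/1927 + D(-68, -23)/(-2236) = 3579/1927 + (-19 - 1*(-23))/(-2236) = 3579*(1/1927) + (-19 + 23)*(-1/2236) = 3579/1927 + 4*(-1/2236) = 3579/1927 - 1/559 = 1998734/1077193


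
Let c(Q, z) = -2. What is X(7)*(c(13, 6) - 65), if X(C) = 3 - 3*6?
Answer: 1005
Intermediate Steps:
X(C) = -15 (X(C) = 3 - 18 = -15)
X(7)*(c(13, 6) - 65) = -15*(-2 - 65) = -15*(-67) = 1005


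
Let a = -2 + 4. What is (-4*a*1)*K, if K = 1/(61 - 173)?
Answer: 1/14 ≈ 0.071429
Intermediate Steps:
a = 2
K = -1/112 (K = 1/(-112) = -1/112 ≈ -0.0089286)
(-4*a*1)*K = (-4*2*1)*(-1/112) = -8*1*(-1/112) = -8*(-1/112) = 1/14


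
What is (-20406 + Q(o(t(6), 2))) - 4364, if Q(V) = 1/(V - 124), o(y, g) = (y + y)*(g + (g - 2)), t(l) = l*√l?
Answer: -73814631/2980 - 3*√6/1490 ≈ -24770.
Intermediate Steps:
t(l) = l^(3/2)
o(y, g) = 2*y*(-2 + 2*g) (o(y, g) = (2*y)*(g + (-2 + g)) = (2*y)*(-2 + 2*g) = 2*y*(-2 + 2*g))
Q(V) = 1/(-124 + V)
(-20406 + Q(o(t(6), 2))) - 4364 = (-20406 + 1/(-124 + 4*6^(3/2)*(-1 + 2))) - 4364 = (-20406 + 1/(-124 + 4*(6*√6)*1)) - 4364 = (-20406 + 1/(-124 + 24*√6)) - 4364 = -24770 + 1/(-124 + 24*√6)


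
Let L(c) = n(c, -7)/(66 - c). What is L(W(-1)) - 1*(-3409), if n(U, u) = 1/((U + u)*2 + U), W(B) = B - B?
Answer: 3149915/924 ≈ 3409.0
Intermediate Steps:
W(B) = 0
n(U, u) = 1/(2*u + 3*U) (n(U, u) = 1/((2*U + 2*u) + U) = 1/(2*u + 3*U))
L(c) = 1/((-14 + 3*c)*(66 - c)) (L(c) = 1/((2*(-7) + 3*c)*(66 - c)) = 1/((-14 + 3*c)*(66 - c)))
L(W(-1)) - 1*(-3409) = -1/((-66 + 0)*(-14 + 3*0)) - 1*(-3409) = -1/(-66*(-14 + 0)) + 3409 = -1*(-1/66)/(-14) + 3409 = -1*(-1/66)*(-1/14) + 3409 = -1/924 + 3409 = 3149915/924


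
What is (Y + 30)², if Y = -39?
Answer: 81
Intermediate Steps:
(Y + 30)² = (-39 + 30)² = (-9)² = 81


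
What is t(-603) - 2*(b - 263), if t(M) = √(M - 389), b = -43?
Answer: 612 + 4*I*√62 ≈ 612.0 + 31.496*I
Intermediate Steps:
t(M) = √(-389 + M)
t(-603) - 2*(b - 263) = √(-389 - 603) - 2*(-43 - 263) = √(-992) - 2*(-306) = 4*I*√62 + 612 = 612 + 4*I*√62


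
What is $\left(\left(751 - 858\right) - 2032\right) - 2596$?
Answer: $-4735$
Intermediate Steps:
$\left(\left(751 - 858\right) - 2032\right) - 2596 = \left(-107 - 2032\right) - 2596 = -2139 - 2596 = -4735$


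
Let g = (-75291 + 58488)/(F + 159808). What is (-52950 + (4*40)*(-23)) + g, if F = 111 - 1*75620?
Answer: -4773869173/84299 ≈ -56630.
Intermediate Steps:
F = -75509 (F = 111 - 75620 = -75509)
g = -16803/84299 (g = (-75291 + 58488)/(-75509 + 159808) = -16803/84299 ≈ -0.19933)
(-52950 + (4*40)*(-23)) + g = (-52950 + (4*40)*(-23)) - 16803/84299 = (-52950 + 160*(-23)) - 16803/84299 = (-52950 - 3680) - 16803/84299 = -56630 - 16803/84299 = -4773869173/84299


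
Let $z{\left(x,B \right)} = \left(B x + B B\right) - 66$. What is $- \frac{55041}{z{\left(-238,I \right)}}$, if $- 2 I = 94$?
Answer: $- \frac{18347}{4443} \approx -4.1294$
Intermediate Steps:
$I = -47$ ($I = \left(- \frac{1}{2}\right) 94 = -47$)
$z{\left(x,B \right)} = -66 + B^{2} + B x$ ($z{\left(x,B \right)} = \left(B x + B^{2}\right) - 66 = \left(B^{2} + B x\right) - 66 = -66 + B^{2} + B x$)
$- \frac{55041}{z{\left(-238,I \right)}} = - \frac{55041}{-66 + \left(-47\right)^{2} - -11186} = - \frac{55041}{-66 + 2209 + 11186} = - \frac{55041}{13329} = \left(-55041\right) \frac{1}{13329} = - \frac{18347}{4443}$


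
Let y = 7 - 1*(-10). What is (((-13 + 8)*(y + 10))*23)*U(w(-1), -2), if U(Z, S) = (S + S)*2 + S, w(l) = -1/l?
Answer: 31050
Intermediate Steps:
y = 17 (y = 7 + 10 = 17)
U(Z, S) = 5*S (U(Z, S) = (2*S)*2 + S = 4*S + S = 5*S)
(((-13 + 8)*(y + 10))*23)*U(w(-1), -2) = (((-13 + 8)*(17 + 10))*23)*(5*(-2)) = (-5*27*23)*(-10) = -135*23*(-10) = -3105*(-10) = 31050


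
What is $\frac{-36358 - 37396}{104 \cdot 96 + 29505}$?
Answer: $- \frac{73754}{39489} \approx -1.8677$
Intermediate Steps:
$\frac{-36358 - 37396}{104 \cdot 96 + 29505} = - \frac{73754}{9984 + 29505} = - \frac{73754}{39489}$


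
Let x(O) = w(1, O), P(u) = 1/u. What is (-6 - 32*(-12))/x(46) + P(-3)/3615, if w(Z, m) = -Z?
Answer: -4099411/10845 ≈ -378.00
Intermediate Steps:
x(O) = -1 (x(O) = -1*1 = -1)
(-6 - 32*(-12))/x(46) + P(-3)/3615 = (-6 - 32*(-12))/(-1) + 1/(-3*3615) = (-6 + 384)*(-1) - 1/3*1/3615 = 378*(-1) - 1/10845 = -378 - 1/10845 = -4099411/10845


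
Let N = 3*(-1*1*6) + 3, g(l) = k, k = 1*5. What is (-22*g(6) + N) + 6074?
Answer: 5949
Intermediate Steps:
k = 5
g(l) = 5
N = -15 (N = 3*(-1*6) + 3 = 3*(-6) + 3 = -18 + 3 = -15)
(-22*g(6) + N) + 6074 = (-22*5 - 15) + 6074 = (-110 - 15) + 6074 = -125 + 6074 = 5949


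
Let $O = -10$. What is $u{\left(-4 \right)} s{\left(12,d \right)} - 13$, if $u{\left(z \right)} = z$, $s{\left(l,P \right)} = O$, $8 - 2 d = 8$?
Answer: $27$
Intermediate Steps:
$d = 0$ ($d = 4 - 4 = 0$)
$s{\left(l,P \right)} = -10$
$u{\left(-4 \right)} s{\left(12,d \right)} - 13 = \left(-4\right) \left(-10\right) - 13 = 40 - 13 = 27$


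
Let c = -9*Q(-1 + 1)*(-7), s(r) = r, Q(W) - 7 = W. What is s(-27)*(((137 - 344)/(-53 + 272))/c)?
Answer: 207/3577 ≈ 0.057870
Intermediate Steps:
Q(W) = 7 + W
c = 441 (c = -9*(7 + (-1 + 1))*(-7) = -9*(7 + 0)*(-7) = -9*7*(-7) = -63*(-7) = 441)
s(-27)*(((137 - 344)/(-53 + 272))/c) = -27*(137 - 344)/(-53 + 272)/441 = -27*(-207/219)/441 = -27*(-207*1/219)/441 = -(-1863)/(73*441) = -27*(-23/10731) = 207/3577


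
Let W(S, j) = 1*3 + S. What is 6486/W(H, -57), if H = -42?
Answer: -2162/13 ≈ -166.31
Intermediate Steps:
W(S, j) = 3 + S
6486/W(H, -57) = 6486/(3 - 42) = 6486/(-39) = 6486*(-1/39) = -2162/13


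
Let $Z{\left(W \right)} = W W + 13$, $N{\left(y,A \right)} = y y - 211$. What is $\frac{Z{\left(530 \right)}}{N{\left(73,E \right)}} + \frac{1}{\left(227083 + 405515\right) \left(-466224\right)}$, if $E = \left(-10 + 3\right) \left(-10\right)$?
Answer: $\frac{13808389473386843}{251577311569056} \approx 54.887$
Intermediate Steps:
$E = 70$ ($E = \left(-7\right) \left(-10\right) = 70$)
$N{\left(y,A \right)} = -211 + y^{2}$ ($N{\left(y,A \right)} = y^{2} - 211 = -211 + y^{2}$)
$Z{\left(W \right)} = 13 + W^{2}$ ($Z{\left(W \right)} = W^{2} + 13 = 13 + W^{2}$)
$\frac{Z{\left(530 \right)}}{N{\left(73,E \right)}} + \frac{1}{\left(227083 + 405515\right) \left(-466224\right)} = \frac{13 + 530^{2}}{-211 + 73^{2}} + \frac{1}{\left(227083 + 405515\right) \left(-466224\right)} = \frac{13 + 280900}{-211 + 5329} + \frac{1}{632598} \left(- \frac{1}{466224}\right) = \frac{280913}{5118} + \frac{1}{632598} \left(- \frac{1}{466224}\right) = 280913 \cdot \frac{1}{5118} - \frac{1}{294932369952} = \frac{280913}{5118} - \frac{1}{294932369952} = \frac{13808389473386843}{251577311569056}$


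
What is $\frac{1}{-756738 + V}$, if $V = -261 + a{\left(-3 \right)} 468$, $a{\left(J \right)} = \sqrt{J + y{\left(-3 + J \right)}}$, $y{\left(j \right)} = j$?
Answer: $- \frac{28037}{21224053971} - \frac{52 i}{21224053971} \approx -1.321 \cdot 10^{-6} - 2.4501 \cdot 10^{-9} i$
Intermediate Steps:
$a{\left(J \right)} = \sqrt{-3 + 2 J}$ ($a{\left(J \right)} = \sqrt{J + \left(-3 + J\right)} = \sqrt{-3 + 2 J}$)
$V = -261 + 1404 i$ ($V = -261 + \sqrt{-3 + 2 \left(-3\right)} 468 = -261 + \sqrt{-3 - 6} \cdot 468 = -261 + \sqrt{-9} \cdot 468 = -261 + 3 i 468 = -261 + 1404 i \approx -261.0 + 1404.0 i$)
$\frac{1}{-756738 + V} = \frac{1}{-756738 - \left(261 - 1404 i\right)} = \frac{1}{-756999 + 1404 i} = \frac{-756999 - 1404 i}{573049457217}$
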